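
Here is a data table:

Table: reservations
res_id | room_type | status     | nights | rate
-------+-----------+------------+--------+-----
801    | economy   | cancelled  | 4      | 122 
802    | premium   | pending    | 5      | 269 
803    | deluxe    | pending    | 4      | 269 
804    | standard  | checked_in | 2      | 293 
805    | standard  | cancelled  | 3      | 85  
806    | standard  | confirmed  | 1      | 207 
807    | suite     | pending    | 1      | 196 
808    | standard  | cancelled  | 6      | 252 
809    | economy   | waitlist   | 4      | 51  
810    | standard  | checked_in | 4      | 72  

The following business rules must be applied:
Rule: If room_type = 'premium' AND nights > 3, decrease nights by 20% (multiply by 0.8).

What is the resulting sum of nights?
33.0

Step 1: Find records where room_type = 'premium' AND nights > 3
Step 2: 1 records match, summing to 5
Step 3: After multiplier: 5 × 0.8 = 4.0
Step 4: Unaffected records sum: 29
Step 5: Final sum = 4.0 + 29 = 33.0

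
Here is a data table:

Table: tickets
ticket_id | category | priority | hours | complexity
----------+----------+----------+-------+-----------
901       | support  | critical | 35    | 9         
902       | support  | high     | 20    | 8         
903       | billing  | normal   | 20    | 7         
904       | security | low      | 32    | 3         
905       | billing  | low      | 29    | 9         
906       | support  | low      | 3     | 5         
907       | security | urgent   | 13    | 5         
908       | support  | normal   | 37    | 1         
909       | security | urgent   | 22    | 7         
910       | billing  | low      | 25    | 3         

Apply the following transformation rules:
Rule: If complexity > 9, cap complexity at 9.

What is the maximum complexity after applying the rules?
9

Step 1: Original maximum complexity = 9
Step 2: Check cap of 9 against maximum
Step 3: No records exceed the cap (max 9 <= cap 9), so no capping applies
Step 4: Maximum after transformation = 9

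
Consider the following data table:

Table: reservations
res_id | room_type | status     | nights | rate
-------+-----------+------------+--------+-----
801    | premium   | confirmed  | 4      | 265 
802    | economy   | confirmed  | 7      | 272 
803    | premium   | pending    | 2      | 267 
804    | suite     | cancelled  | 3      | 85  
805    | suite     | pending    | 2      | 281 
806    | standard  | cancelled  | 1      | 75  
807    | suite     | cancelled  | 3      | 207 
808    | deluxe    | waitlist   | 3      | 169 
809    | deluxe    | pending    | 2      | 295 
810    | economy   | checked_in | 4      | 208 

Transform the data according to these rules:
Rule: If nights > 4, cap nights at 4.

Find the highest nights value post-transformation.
4

Step 1: Original maximum nights = 7
Step 2: Apply cap at 4
Step 3: 1 records had nights > 4 and were capped
Step 4: Maximum after transformation = 4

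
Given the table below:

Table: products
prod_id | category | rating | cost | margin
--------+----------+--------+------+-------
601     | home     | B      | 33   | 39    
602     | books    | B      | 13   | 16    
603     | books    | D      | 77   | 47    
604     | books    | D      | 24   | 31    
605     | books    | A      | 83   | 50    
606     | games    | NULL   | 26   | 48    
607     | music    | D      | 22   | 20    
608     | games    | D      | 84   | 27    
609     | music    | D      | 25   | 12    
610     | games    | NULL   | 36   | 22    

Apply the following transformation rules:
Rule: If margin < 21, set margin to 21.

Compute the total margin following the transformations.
327

Step 1: 3 records have margin < 21
Step 2: These records originally summed to 48
Step 3: After setting to minimum: 3 × 21 = 63
Step 4: Unaffected records sum: 264
Step 5: Final sum = 63 + 264 = 327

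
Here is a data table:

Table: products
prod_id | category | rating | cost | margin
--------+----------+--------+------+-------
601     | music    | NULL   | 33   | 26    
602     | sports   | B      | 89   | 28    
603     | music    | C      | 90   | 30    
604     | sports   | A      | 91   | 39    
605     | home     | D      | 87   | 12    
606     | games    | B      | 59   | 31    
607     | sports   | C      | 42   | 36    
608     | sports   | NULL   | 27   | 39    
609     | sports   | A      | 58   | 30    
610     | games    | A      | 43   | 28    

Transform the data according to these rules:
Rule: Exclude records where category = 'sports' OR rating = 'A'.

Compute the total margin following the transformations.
99

Step 1: Find records where category = 'sports' OR rating = 'A'
Step 2: 6 records match, summing to 200
Step 3: Original sum: 299
Step 4: Remaining sum = 299 - 200 = 99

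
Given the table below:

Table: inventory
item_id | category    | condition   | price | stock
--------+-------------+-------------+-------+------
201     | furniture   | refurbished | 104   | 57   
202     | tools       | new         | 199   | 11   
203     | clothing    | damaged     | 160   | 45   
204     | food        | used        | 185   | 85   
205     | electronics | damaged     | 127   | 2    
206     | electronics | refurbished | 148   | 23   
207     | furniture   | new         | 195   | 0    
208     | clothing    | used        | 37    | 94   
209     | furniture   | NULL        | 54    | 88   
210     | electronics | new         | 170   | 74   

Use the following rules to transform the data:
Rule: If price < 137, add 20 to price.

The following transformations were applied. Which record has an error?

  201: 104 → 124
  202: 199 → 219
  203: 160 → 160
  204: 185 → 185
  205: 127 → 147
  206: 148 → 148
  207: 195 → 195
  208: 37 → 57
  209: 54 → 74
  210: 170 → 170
Record 202 has an error. The correct transformed value should be 199, not 219.

Step 1: Check each record against the rule
Step 2: Record 202 has price = 199
Step 3: Since 199 >= 137, the bonus should not have been applied
Step 4: Correct value = 199, but claimed value = 219
Conclusion: Record 202 has the error.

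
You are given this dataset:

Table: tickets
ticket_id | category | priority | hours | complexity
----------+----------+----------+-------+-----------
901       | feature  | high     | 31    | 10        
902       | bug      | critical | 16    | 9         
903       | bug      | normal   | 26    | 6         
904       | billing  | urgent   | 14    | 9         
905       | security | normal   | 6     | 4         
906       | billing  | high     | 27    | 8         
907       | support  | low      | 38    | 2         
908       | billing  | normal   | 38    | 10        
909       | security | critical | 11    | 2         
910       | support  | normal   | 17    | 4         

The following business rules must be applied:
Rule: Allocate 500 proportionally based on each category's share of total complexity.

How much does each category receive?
billing: 210.94, bug: 117.19, feature: 78.12, security: 46.88, support: 46.88

Step 1: Calculate total complexity = 64
Step 2: Calculate each category's proportion:
  billing: 27/64 = 42.19% → 210.94
  bug: 15/64 = 23.44% → 117.19
  feature: 10/64 = 15.62% → 78.12
  security: 6/64 = 9.38% → 46.88
  support: 6/64 = 9.38% → 46.88
Step 3: Verify: sum of allocations ≈ 500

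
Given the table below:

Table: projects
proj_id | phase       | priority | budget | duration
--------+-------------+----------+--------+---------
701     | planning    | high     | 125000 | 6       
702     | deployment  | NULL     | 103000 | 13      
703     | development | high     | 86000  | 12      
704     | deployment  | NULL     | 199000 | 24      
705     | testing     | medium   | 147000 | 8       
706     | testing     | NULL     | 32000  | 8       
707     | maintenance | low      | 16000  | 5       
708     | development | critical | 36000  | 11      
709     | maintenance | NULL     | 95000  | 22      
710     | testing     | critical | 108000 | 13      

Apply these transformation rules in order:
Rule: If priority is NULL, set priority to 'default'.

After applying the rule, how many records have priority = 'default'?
4

Step 1: Count records where priority IS NULL
Step 2: Found 4 records with NULL priority
Step 3: These records will have priority set to 'default'
Step 4: Records already having priority = 'default': 0
Step 5: Answer: 4 + 0 = 4 records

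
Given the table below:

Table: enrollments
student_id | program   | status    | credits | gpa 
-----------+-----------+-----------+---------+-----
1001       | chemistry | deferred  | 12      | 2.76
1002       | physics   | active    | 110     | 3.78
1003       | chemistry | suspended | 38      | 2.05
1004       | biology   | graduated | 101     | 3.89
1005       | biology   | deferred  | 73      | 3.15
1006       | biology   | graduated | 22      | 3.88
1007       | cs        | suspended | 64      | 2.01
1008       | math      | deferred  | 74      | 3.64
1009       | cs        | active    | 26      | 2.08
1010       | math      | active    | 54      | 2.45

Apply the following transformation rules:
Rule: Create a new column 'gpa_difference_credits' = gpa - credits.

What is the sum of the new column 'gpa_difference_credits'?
-544.31

Step 1: For each record, compute gpa - credits
Example calculations:
  2.76 - 12 = -9.24
  3.78 - 110 = -106.22
  2.05 - 38 = -35.95
  ...
Step 2: Sum all derived values
Step 3: Total = -544.31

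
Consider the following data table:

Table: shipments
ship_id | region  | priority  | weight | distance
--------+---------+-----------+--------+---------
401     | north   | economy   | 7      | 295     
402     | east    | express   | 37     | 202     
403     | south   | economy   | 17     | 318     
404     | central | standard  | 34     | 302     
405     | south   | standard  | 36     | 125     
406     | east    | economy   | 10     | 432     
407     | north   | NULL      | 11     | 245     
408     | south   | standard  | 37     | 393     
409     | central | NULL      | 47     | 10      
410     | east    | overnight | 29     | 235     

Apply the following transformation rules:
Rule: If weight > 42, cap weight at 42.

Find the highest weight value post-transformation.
42

Step 1: Original maximum weight = 47
Step 2: Apply cap at 42
Step 3: 1 records had weight > 42 and were capped
Step 4: Maximum after transformation = 42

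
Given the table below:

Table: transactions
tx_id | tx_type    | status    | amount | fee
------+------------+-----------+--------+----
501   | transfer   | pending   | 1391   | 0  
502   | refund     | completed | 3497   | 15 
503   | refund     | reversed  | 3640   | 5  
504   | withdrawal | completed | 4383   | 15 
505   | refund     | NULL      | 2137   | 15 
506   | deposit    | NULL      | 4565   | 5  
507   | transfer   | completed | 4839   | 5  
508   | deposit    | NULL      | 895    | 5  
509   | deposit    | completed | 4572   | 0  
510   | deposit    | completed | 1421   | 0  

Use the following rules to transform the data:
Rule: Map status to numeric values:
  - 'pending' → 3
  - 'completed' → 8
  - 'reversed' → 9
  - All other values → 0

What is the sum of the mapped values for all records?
52

Step 1: Apply mapping to each record
Step 2: Count by status:
  'pending': 1 records × 3 = 3
  'completed': 5 records × 8 = 40
  'reversed': 1 records × 9 = 9
Step 3: Sum all mapped values = 52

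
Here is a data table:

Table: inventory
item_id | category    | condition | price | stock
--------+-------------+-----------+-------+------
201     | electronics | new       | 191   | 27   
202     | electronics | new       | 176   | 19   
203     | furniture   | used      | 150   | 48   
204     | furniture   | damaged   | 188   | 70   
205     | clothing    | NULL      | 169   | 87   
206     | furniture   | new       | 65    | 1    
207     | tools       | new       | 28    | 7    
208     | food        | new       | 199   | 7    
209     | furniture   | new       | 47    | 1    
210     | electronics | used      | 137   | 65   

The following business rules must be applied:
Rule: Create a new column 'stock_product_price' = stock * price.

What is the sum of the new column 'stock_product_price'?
54170

Step 1: For each record, compute stock * price
Example calculations:
  27 * 191 = 5157
  19 * 176 = 3344
  48 * 150 = 7200
  ...
Step 2: Sum all derived values
Step 3: Total = 54170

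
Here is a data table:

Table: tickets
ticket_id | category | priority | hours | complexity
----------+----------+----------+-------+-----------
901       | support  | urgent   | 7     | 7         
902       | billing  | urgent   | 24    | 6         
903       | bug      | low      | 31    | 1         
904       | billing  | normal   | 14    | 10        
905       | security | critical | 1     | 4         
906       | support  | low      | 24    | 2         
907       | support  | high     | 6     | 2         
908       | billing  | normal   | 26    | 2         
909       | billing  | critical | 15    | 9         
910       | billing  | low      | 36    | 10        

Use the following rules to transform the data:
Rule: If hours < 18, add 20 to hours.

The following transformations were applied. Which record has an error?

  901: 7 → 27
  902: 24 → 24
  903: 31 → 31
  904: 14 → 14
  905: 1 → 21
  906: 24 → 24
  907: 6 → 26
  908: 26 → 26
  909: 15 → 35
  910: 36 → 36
Record 904 has an error. The correct transformed value should be 34, not 14.

Step 1: Check each record against the rule
Step 2: Record 904 has hours = 14
Step 3: Since 14 < 18, the bonus should have been applied
Step 4: Correct value = 34, but claimed value = 14
Conclusion: Record 904 has the error.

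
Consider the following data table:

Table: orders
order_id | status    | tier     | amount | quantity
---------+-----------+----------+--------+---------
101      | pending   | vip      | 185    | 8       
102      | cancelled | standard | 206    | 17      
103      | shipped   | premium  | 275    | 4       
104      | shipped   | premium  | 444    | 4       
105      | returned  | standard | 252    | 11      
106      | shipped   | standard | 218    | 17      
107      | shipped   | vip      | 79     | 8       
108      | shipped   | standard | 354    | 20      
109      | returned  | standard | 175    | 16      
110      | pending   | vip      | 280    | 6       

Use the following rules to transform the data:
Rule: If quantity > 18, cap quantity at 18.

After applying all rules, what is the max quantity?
18

Step 1: Original maximum quantity = 20
Step 2: Apply cap at 18
Step 3: 1 records had quantity > 18 and were capped
Step 4: Maximum after transformation = 18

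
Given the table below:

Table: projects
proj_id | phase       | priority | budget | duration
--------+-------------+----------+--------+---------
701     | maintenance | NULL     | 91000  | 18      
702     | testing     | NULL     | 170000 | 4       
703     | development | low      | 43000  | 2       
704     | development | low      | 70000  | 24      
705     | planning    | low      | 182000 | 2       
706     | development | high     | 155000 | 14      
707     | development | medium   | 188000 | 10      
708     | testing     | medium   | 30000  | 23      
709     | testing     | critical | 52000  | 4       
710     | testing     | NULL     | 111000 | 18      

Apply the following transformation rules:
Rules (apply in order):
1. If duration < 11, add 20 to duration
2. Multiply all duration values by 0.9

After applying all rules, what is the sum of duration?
197.1

Step 1: Apply Rule 1 - Add 20 to records with duration < 11
  - 5 records affected: 22 + (5 × 20) = 122
  - Unaffected records: 97
  - Sum after Rule 1: 219
Step 2: Apply Rule 2 - Multiply all by 0.9
  - 219 × 0.9 = 197.1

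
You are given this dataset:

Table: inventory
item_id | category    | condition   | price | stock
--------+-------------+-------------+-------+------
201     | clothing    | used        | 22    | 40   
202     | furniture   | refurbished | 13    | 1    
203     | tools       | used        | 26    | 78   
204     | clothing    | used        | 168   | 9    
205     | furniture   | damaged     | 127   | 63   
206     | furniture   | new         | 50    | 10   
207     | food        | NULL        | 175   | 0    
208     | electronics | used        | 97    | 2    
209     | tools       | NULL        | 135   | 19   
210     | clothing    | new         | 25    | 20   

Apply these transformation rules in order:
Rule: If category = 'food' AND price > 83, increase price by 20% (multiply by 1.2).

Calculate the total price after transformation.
873.0

Step 1: Find records where category = 'food' AND price > 83
Step 2: 1 records match, summing to 175
Step 3: After multiplier: 175 × 1.2 = 210.0
Step 4: Unaffected records sum: 663
Step 5: Final sum = 210.0 + 663 = 873.0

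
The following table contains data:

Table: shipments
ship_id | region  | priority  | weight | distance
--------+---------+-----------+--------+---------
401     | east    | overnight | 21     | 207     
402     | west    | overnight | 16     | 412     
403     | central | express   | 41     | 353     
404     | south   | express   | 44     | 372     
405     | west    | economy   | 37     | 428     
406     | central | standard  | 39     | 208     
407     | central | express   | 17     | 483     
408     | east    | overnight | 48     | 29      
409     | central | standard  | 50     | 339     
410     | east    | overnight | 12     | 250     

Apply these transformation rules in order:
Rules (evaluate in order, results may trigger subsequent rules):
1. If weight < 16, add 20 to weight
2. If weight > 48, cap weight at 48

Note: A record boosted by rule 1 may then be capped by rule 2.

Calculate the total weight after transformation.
343

Step 1: Apply rule 1 to records with weight < 16
  - 1 records get bonus of 20
  - Of these, 0 records then exceed 48 and get capped
Step 2: Apply rule 2 to records with weight > 48
  - 1 records (original) are capped
Step 3: Calculate final sum = 343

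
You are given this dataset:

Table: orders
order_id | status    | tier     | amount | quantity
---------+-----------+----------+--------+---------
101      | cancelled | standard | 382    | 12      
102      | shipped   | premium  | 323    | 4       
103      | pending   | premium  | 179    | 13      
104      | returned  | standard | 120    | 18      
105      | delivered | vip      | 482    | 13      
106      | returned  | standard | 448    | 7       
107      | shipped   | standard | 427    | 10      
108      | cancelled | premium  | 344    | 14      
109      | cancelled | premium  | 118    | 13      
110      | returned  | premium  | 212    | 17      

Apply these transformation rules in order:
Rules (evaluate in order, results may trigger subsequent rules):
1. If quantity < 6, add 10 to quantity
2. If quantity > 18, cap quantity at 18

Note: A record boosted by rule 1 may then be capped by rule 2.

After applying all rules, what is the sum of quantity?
131

Step 1: Apply rule 1 to records with quantity < 6
  - 1 records get bonus of 10
  - Of these, 0 records then exceed 18 and get capped
Step 2: Apply rule 2 to records with quantity > 18
  - 0 records (original) are capped
Step 3: Calculate final sum = 131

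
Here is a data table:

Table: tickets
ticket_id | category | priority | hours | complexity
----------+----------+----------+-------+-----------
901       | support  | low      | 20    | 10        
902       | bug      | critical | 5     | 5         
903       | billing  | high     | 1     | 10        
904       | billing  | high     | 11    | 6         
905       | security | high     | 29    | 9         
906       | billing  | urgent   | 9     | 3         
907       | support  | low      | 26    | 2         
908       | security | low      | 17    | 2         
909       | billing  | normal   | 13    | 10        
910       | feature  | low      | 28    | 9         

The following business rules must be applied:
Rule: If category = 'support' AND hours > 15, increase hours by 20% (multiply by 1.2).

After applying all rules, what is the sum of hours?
168.2

Step 1: Find records where category = 'support' AND hours > 15
Step 2: 2 records match, summing to 46
Step 3: After multiplier: 46 × 1.2 = 55.2
Step 4: Unaffected records sum: 113
Step 5: Final sum = 55.2 + 113 = 168.2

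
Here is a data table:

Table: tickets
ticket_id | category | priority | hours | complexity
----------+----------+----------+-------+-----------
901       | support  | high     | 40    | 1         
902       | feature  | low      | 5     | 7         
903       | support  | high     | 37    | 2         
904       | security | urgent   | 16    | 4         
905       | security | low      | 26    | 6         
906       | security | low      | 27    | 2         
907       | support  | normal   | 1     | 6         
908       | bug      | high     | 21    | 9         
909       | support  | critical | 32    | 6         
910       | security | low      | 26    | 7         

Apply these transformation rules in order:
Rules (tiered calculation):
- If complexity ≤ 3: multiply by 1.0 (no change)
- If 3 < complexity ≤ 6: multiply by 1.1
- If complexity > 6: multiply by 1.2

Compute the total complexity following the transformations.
56.8

Step 1: Tier 1 (complexity ≤ 3): 3 records, sum = 5 × 1.0 = 5.0
Step 2: Tier 2 (3 < complexity ≤ 6): 4 records, sum = 22 × 1.1 = 24.2
Step 3: Tier 3 (complexity > 6): 3 records, sum = 23 × 1.2 = 27.6
Step 4: Final sum = 5.0 + 24.2 + 27.6 = 56.8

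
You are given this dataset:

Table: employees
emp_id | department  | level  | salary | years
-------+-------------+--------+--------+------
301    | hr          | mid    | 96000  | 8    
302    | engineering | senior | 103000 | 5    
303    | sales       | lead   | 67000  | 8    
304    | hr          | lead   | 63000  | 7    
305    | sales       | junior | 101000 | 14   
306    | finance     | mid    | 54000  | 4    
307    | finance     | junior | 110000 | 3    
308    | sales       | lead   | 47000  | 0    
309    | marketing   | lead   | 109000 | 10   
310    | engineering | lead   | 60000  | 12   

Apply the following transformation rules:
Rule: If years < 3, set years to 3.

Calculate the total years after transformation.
74

Step 1: 1 records have years < 3
Step 2: These records originally summed to 0
Step 3: After setting to minimum: 1 × 3 = 3
Step 4: Unaffected records sum: 71
Step 5: Final sum = 3 + 71 = 74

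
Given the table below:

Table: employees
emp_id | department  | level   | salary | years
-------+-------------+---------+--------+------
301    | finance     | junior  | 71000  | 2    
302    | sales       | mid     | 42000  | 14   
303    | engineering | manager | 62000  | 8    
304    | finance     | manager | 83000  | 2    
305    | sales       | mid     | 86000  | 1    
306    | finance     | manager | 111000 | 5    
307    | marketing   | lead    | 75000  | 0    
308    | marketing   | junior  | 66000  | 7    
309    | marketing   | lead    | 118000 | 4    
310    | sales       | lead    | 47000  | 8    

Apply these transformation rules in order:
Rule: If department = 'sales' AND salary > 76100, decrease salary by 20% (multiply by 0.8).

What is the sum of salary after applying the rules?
743800.0

Step 1: Find records where department = 'sales' AND salary > 76100
Step 2: 1 records match, summing to 86000
Step 3: After multiplier: 86000 × 0.8 = 68800.0
Step 4: Unaffected records sum: 675000
Step 5: Final sum = 68800.0 + 675000 = 743800.0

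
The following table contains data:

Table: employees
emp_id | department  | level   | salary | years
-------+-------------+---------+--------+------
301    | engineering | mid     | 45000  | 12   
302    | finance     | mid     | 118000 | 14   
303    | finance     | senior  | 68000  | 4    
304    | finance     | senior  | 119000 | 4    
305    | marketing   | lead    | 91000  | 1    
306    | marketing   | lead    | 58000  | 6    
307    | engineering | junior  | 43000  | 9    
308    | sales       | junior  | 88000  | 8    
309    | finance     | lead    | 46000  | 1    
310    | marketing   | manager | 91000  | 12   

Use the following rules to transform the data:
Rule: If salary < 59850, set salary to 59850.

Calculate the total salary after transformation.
814400

Step 1: 4 records have salary < 59850
Step 2: These records originally summed to 192000
Step 3: After setting to minimum: 4 × 59850 = 239400
Step 4: Unaffected records sum: 575000
Step 5: Final sum = 239400 + 575000 = 814400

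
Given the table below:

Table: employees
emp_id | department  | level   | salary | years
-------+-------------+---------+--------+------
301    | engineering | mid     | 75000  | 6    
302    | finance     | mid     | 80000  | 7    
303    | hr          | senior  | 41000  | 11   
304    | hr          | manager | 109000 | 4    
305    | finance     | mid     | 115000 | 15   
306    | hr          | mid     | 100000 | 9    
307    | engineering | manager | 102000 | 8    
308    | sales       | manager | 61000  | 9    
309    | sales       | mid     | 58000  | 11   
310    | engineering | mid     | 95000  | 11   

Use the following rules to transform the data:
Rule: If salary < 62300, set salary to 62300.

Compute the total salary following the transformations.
862900

Step 1: 3 records have salary < 62300
Step 2: These records originally summed to 160000
Step 3: After setting to minimum: 3 × 62300 = 186900
Step 4: Unaffected records sum: 676000
Step 5: Final sum = 186900 + 676000 = 862900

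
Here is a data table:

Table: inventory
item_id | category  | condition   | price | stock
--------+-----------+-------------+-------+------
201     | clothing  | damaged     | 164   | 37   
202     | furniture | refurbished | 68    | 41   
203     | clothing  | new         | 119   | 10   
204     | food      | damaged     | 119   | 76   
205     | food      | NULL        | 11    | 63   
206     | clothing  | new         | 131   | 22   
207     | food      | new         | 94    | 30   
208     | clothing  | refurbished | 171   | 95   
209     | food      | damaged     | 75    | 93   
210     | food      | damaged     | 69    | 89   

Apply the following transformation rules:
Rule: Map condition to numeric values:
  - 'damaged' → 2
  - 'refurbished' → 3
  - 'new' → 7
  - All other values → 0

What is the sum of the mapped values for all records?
35

Step 1: Apply mapping to each record
Step 2: Count by status:
  'damaged': 4 records × 2 = 8
  'refurbished': 2 records × 3 = 6
  'new': 3 records × 7 = 21
Step 3: Sum all mapped values = 35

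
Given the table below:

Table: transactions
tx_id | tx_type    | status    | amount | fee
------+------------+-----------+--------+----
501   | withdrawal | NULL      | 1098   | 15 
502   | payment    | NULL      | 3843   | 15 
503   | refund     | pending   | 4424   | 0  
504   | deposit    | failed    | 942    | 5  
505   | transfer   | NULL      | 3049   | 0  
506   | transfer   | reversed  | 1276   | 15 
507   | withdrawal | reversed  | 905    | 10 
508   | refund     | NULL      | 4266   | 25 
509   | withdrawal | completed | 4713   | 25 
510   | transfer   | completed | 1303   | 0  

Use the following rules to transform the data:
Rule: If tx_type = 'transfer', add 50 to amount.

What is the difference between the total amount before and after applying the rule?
150

Step 1: Original sum of amount = 25819
Step 2: 3 records have tx_type = 'transfer'
Step 3: Each affected record changes by 50
Step 4: Total change = 3 × 50 = 150
Step 5: New sum = 25819 + 150 = 25969
Step 6: Difference = |25969 - 25819| = 150
        (Sum increased by 150)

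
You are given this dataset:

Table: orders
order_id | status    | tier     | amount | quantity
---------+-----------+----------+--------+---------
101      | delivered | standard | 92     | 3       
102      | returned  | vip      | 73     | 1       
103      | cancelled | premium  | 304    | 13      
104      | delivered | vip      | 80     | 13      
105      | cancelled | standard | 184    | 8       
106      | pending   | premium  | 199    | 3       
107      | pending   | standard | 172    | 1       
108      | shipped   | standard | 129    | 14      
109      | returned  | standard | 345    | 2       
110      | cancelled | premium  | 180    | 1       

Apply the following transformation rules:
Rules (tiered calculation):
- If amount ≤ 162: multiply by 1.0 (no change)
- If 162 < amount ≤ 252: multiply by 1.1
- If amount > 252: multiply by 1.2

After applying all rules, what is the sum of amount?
1961.3

Step 1: Tier 1 (amount ≤ 162): 4 records, sum = 374 × 1.0 = 374.0
Step 2: Tier 2 (162 < amount ≤ 252): 4 records, sum = 735 × 1.1 = 808.5
Step 3: Tier 3 (amount > 252): 2 records, sum = 649 × 1.2 = 778.8
Step 4: Final sum = 374.0 + 808.5 + 778.8 = 1961.3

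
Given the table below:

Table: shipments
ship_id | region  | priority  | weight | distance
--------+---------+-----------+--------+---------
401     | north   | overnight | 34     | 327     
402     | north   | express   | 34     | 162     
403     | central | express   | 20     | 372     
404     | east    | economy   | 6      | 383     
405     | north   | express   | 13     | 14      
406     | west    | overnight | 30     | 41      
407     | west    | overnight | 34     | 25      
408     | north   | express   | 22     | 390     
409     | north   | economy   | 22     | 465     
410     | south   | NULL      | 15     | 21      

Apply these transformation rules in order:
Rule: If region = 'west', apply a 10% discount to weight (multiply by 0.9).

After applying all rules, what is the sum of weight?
223.6

Step 1: Records with region = 'west' have total weight = 64
Step 2: Apply multiplier: 64 × 0.9 = 57.6
Step 3: Other records total: 166
Step 4: Final sum = 57.6 + 166 = 223.6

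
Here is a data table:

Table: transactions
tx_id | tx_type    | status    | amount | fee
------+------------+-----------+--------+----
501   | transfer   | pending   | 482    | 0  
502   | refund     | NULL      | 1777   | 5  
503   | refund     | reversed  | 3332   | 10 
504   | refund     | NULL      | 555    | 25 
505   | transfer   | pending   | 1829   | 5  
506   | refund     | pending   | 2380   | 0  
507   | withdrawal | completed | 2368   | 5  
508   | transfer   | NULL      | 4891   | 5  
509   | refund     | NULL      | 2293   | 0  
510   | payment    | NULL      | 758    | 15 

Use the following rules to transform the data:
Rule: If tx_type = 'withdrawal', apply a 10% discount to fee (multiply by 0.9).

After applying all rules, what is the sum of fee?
69.5

Step 1: Records with tx_type = 'withdrawal' have total fee = 5
Step 2: Apply multiplier: 5 × 0.9 = 4.5
Step 3: Other records total: 65
Step 4: Final sum = 4.5 + 65 = 69.5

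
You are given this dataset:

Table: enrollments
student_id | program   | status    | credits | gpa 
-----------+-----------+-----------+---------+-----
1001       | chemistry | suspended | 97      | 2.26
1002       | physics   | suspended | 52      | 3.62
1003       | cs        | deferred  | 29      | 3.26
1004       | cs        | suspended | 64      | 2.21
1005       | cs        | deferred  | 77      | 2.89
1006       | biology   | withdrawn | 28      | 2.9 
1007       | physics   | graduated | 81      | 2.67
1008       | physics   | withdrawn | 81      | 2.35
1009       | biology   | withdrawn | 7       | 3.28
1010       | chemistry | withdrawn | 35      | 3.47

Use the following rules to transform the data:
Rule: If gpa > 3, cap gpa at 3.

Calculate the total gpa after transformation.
27.28

Step 1: 4 records have gpa > 3
Step 2: These records originally summed to 13.63
Step 3: After capping: 4 × 3 = 12
Step 4: Unaffected records sum: 15.28
Step 5: Final sum = 12 + 15.28 = 27.28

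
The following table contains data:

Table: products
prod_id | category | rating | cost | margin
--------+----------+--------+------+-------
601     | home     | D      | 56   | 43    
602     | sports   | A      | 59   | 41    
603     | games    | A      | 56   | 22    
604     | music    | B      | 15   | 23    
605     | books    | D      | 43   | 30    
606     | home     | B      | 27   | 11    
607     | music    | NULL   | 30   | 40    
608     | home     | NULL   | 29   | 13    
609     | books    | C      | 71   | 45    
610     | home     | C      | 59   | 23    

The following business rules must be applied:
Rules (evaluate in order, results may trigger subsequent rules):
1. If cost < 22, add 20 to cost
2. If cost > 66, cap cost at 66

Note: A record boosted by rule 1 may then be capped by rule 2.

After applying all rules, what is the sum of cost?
460

Step 1: Apply rule 1 to records with cost < 22
  - 1 records get bonus of 20
  - Of these, 0 records then exceed 66 and get capped
Step 2: Apply rule 2 to records with cost > 66
  - 1 records (original) are capped
Step 3: Calculate final sum = 460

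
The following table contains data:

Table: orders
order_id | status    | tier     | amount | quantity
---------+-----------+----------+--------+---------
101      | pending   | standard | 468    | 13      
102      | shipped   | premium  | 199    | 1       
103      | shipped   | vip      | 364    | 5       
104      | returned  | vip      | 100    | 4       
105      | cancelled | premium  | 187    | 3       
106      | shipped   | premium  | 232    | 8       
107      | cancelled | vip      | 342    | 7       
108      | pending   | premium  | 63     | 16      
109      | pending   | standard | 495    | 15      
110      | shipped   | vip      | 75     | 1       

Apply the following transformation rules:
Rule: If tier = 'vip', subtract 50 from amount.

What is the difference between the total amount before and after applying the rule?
200

Step 1: Original sum of amount = 2525
Step 2: 4 records have tier = 'vip'
Step 3: Each affected record changes by -50
Step 4: Total change = 4 × -50 = -200
Step 5: New sum = 2525 + -200 = 2325
Step 6: Difference = |2325 - 2525| = 200
        (Sum decreased by 200)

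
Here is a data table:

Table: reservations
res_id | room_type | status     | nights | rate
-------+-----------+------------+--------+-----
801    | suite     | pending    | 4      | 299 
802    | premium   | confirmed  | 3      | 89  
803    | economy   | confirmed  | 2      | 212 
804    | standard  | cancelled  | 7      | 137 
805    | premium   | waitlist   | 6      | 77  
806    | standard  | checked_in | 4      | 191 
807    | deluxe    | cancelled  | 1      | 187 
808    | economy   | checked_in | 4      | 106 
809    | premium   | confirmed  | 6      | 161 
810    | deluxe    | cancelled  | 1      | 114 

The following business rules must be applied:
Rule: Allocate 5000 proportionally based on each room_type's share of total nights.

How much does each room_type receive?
deluxe: 263.16, economy: 789.47, premium: 1973.68, standard: 1447.37, suite: 526.32

Step 1: Calculate total nights = 38
Step 2: Calculate each room_type's proportion:
  deluxe: 2/38 = 5.26% → 263.16
  economy: 6/38 = 15.79% → 789.47
  premium: 15/38 = 39.47% → 1973.68
  standard: 11/38 = 28.95% → 1447.37
  suite: 4/38 = 10.53% → 526.32
Step 3: Verify: sum of allocations ≈ 5000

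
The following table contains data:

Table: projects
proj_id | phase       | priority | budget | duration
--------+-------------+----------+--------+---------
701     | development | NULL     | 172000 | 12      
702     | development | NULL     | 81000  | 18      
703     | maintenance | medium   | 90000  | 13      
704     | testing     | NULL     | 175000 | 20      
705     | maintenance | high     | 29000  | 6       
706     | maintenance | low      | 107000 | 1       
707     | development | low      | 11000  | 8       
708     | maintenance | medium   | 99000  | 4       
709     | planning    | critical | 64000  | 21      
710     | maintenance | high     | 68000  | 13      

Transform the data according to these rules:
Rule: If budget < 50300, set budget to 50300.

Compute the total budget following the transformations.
956600

Step 1: 2 records have budget < 50300
Step 2: These records originally summed to 40000
Step 3: After setting to minimum: 2 × 50300 = 100600
Step 4: Unaffected records sum: 856000
Step 5: Final sum = 100600 + 856000 = 956600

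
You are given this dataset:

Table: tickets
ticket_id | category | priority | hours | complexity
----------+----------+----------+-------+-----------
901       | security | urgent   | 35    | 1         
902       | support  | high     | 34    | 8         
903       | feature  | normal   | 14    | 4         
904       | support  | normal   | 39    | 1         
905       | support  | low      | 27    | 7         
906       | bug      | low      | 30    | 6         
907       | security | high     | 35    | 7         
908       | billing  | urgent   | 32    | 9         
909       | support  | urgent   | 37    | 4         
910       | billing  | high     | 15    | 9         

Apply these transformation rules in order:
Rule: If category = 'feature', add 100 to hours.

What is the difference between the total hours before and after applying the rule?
100

Step 1: Original sum of hours = 298
Step 2: 1 records have category = 'feature'
Step 3: Each affected record changes by 100
Step 4: Total change = 1 × 100 = 100
Step 5: New sum = 298 + 100 = 398
Step 6: Difference = |398 - 298| = 100
        (Sum increased by 100)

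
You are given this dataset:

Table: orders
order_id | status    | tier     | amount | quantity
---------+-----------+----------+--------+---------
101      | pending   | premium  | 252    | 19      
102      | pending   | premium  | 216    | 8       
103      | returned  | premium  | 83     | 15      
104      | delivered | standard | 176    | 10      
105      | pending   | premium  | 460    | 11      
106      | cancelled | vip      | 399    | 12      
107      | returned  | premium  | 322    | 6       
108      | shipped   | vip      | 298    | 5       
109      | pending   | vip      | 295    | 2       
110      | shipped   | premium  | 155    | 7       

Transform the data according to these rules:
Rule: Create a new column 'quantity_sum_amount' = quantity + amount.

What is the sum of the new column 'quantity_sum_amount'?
2751

Step 1: For each record, compute quantity + amount
Example calculations:
  19 + 252 = 271
  8 + 216 = 224
  15 + 83 = 98
  ...
Step 2: Sum all derived values
Step 3: Total = 2751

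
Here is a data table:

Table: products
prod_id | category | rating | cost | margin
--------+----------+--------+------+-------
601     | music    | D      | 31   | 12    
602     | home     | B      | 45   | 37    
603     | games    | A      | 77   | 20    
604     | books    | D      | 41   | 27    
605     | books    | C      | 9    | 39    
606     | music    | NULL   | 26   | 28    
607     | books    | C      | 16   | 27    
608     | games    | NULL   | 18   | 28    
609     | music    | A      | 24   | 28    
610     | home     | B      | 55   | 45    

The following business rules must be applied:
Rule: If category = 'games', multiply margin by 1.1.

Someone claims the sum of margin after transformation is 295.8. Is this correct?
Yes, the result is correct.

Step 1: Calculate the correct sum after transformation
Step 2: Apply multiplier 1.1 to records where category = 'games'
Step 3: Correct result = 295.8
Step 4: Claimed result = 295.8
Step 5: 295.8 = 295.8 ✓
Conclusion: The claimed result is correct.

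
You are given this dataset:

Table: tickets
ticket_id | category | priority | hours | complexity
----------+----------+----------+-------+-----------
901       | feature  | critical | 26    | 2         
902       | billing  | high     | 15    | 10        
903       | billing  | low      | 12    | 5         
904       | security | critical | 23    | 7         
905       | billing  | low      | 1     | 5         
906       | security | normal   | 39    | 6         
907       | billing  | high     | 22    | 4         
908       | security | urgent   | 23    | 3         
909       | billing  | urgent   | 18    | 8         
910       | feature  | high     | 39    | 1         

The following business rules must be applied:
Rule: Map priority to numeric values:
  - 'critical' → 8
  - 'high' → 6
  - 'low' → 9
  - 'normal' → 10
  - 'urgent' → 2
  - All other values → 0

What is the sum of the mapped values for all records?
66

Step 1: Apply mapping to each record
Step 2: Count by status:
  'critical': 2 records × 8 = 16
  'high': 3 records × 6 = 18
  'low': 2 records × 9 = 18
  'normal': 1 records × 10 = 10
  'urgent': 2 records × 2 = 4
Step 3: Sum all mapped values = 66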